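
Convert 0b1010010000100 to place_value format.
Convert 0b1010010000100 (binary) → 4096 + 1024 + 128 + 4 = 5252 (decimal)
Convert 5252 (decimal) → 5252 = 5×1000 + 2×100 + 5×10 + 2 → 5 thousands, 2 hundreds, 5 tens, 2 ones (place-value notation)
5 thousands, 2 hundreds, 5 tens, 2 ones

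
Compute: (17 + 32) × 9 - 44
Parentheses first: 17 + 32 = 49
Multiply: 49 × 9 = 441
Subtract: 441 - 44 = 397
397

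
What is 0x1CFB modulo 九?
Convert 0x1CFB (hexadecimal) → 1×4096 + 12×256 + 15×16 + 11 = 7419 (decimal)
Convert 九 (Chinese numeral) → 9 (decimal)
Compute 7419 mod 9 = 3
3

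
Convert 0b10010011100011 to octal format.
Convert 0b10010011100011 (binary) → 8192 + 1024 + 128 + 64 + 32 + 2 + 1 = 9443 (decimal)
Convert 9443 (decimal) → 9443 = 2×4096 + 2×512 + 3×64 + 4×8 + 3 → 0o22343 (octal)
0o22343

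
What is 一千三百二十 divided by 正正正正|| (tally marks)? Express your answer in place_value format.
Convert 一千三百二十 (Chinese numeral) → 1×1000 + 3×100 + 2×10 = 1320 (decimal)
Convert 正正正正|| (tally marks) → 5 + 5 + 5 + 5 + 2 = 22 (decimal)
Compute 1320 ÷ 22 = 60
Convert 60 (decimal) → 60 = 6×10 → 6 tens (place-value notation)
6 tens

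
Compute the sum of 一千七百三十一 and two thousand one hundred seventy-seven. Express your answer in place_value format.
Convert 一千七百三十一 (Chinese numeral) → 1×1000 + 7×100 + 3×10 + 1 = 1731 (decimal)
Convert two thousand one hundred seventy-seven (English words) → 2×1000 + 1×100 + 77 = 2177 (decimal)
Compute 1731 + 2177 = 3908
Convert 3908 (decimal) → 3908 = 3×1000 + 9×100 + 8 → 3 thousands, 9 hundreds, 8 ones (place-value notation)
3 thousands, 9 hundreds, 8 ones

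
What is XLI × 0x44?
Convert XLI (Roman numeral) → 40 + 1 = 41 (decimal)
Convert 0x44 (hexadecimal) → 4×16 + 4 = 68 (decimal)
Compute 41 × 68 = 2788
2788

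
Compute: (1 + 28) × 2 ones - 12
Convert 2 ones (place-value notation) → 2 (decimal)
Expression in decimal: (1 + 28) × 2 - 12
Parentheses first: 1 + 28 = 29
Multiply: 29 × 2 = 58
Subtract: 58 - 12 = 46
46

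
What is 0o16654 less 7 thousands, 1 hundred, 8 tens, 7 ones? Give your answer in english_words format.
Convert 0o16654 (octal) → 1×4096 + 6×512 + 6×64 + 5×8 + 4 = 7596 (decimal)
Convert 7 thousands, 1 hundred, 8 tens, 7 ones (place-value notation) → 7×1000 + 1×100 + 8×10 + 7 = 7187 (decimal)
Compute 7596 - 7187 = 409
Convert 409 (decimal) → 409 = 4×100 + 9 → four hundred nine (English words)
four hundred nine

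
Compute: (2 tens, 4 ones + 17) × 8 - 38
Convert 2 tens, 4 ones (place-value notation) → 2×10 + 4 = 24 (decimal)
Expression in decimal: (24 + 17) × 8 - 38
Parentheses first: 24 + 17 = 41
Multiply: 41 × 8 = 328
Subtract: 328 - 38 = 290
290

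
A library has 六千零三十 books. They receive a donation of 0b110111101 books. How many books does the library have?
Convert 六千零三十 (Chinese numeral) → 6×1000 + 3×10 = 6030 (decimal)
Convert 0b110111101 (binary) → 256 + 128 + 32 + 16 + 8 + 4 + 1 = 445 (decimal)
Compute 6030 + 445 = 6475
6475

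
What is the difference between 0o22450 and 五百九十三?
Convert 0o22450 (octal) → 2×4096 + 2×512 + 4×64 + 5×8 = 9512 (decimal)
Convert 五百九十三 (Chinese numeral) → 5×100 + 9×10 + 3 = 593 (decimal)
Difference: |9512 - 593| = 8919
8919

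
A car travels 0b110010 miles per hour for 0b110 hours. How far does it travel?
Convert 0b110010 (binary) → 32 + 16 + 2 = 50 (decimal)
Convert 0b110 (binary) → 4 + 2 = 6 (decimal)
Compute 50 × 6 = 300
300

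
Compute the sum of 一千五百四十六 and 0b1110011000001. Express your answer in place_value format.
Convert 一千五百四十六 (Chinese numeral) → 1×1000 + 5×100 + 4×10 + 6 = 1546 (decimal)
Convert 0b1110011000001 (binary) → 4096 + 2048 + 1024 + 128 + 64 + 1 = 7361 (decimal)
Compute 1546 + 7361 = 8907
Convert 8907 (decimal) → 8907 = 8×1000 + 9×100 + 7 → 8 thousands, 9 hundreds, 7 ones (place-value notation)
8 thousands, 9 hundreds, 7 ones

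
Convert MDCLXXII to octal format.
Convert MDCLXXII (Roman numeral) → 1000 + 500 + 100 + 50 + 10 + 10 + 1 + 1 = 1672 (decimal)
Convert 1672 (decimal) → 1672 = 3×512 + 2×64 + 1×8 → 0o3210 (octal)
0o3210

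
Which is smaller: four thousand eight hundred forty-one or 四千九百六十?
Convert four thousand eight hundred forty-one (English words) → 4×1000 + 8×100 + 41 = 4841 (decimal)
Convert 四千九百六十 (Chinese numeral) → 4×1000 + 9×100 + 6×10 = 4960 (decimal)
Compare 4841 vs 4960: smaller = 4841
4841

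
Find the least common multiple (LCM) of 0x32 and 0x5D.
Convert 0x32 (hexadecimal) → 3×16 + 2 = 50 (decimal)
Convert 0x5D (hexadecimal) → 5×16 + 13 = 93 (decimal)
Compute lcm(50, 93) = 4650
4650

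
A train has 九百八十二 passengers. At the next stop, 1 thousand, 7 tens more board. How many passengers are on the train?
Convert 九百八十二 (Chinese numeral) → 9×100 + 8×10 + 2 = 982 (decimal)
Convert 1 thousand, 7 tens (place-value notation) → 1×1000 + 7×10 = 1070 (decimal)
Compute 982 + 1070 = 2052
2052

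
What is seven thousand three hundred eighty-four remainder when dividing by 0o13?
Convert seven thousand three hundred eighty-four (English words) → 7×1000 + 3×100 + 84 = 7384 (decimal)
Convert 0o13 (octal) → 1×8 + 3 = 11 (decimal)
Compute 7384 mod 11 = 3
3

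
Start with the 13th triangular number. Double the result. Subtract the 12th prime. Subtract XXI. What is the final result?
Convert the 13th triangular number (triangular index) → 13×14/2 = 91 (decimal)
Start: 91
91 × 2 = 182
Convert the 12th prime (prime index) → 37 (decimal)
182 - 37 = 145
Convert XXI (Roman numeral) → 10 + 10 + 1 = 21 (decimal)
145 - 21 = 124
124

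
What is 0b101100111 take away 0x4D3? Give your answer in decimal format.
Convert 0b101100111 (binary) → 256 + 64 + 32 + 4 + 2 + 1 = 359 (decimal)
Convert 0x4D3 (hexadecimal) → 4×256 + 13×16 + 3 = 1235 (decimal)
Compute 359 - 1235 = -876
-876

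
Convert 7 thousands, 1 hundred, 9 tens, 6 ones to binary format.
Convert 7 thousands, 1 hundred, 9 tens, 6 ones (place-value notation) → 7×1000 + 1×100 + 9×10 + 6 = 7196 (decimal)
Convert 7196 (decimal) → 7196 = 4096 + 2048 + 1024 + 16 + 8 + 4 → 0b1110000011100 (binary)
0b1110000011100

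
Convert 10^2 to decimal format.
Convert 10^2 (power) → 100 (decimal)
100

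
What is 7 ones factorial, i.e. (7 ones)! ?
Convert 7 ones (place-value notation) → 7 (decimal)
Compute 7! = 5040
5040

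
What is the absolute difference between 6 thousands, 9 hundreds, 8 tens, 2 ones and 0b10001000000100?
Convert 6 thousands, 9 hundreds, 8 tens, 2 ones (place-value notation) → 6×1000 + 9×100 + 8×10 + 2 = 6982 (decimal)
Convert 0b10001000000100 (binary) → 8192 + 512 + 4 = 8708 (decimal)
Compute |6982 - 8708| = 1726
1726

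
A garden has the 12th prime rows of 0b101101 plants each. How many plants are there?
Convert 0b101101 (binary) → 32 + 8 + 4 + 1 = 45 (decimal)
Convert the 12th prime (prime index) → 37 (decimal)
Compute 45 × 37 = 1665
1665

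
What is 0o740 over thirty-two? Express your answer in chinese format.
Convert 0o740 (octal) → 7×64 + 4×8 = 480 (decimal)
Convert thirty-two (English words) → 32 (decimal)
Compute 480 ÷ 32 = 15
Convert 15 (decimal) → 15 = 1×10 + 5 → 十五 (Chinese numeral)
十五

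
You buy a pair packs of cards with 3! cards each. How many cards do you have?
Convert 3! (factorial) → 6 (decimal)
Convert a pair (colloquial) → 2 (decimal)
Compute 6 × 2 = 12
12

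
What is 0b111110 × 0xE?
Convert 0b111110 (binary) → 32 + 16 + 8 + 4 + 2 = 62 (decimal)
Convert 0xE (hexadecimal) → 14 (decimal)
Compute 62 × 14 = 868
868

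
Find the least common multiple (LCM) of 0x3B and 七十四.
Convert 0x3B (hexadecimal) → 3×16 + 11 = 59 (decimal)
Convert 七十四 (Chinese numeral) → 7×10 + 4 = 74 (decimal)
Compute lcm(59, 74) = 4366
4366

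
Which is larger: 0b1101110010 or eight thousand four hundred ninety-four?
Convert 0b1101110010 (binary) → 512 + 256 + 64 + 32 + 16 + 2 = 882 (decimal)
Convert eight thousand four hundred ninety-four (English words) → 8×1000 + 4×100 + 94 = 8494 (decimal)
Compare 882 vs 8494: larger = 8494
8494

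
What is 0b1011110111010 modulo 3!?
Convert 0b1011110111010 (binary) → 4096 + 1024 + 512 + 256 + 128 + 32 + 16 + 8 + 2 = 6074 (decimal)
Convert 3! (factorial) → 6 (decimal)
Compute 6074 mod 6 = 2
2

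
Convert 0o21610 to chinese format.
Convert 0o21610 (octal) → 2×4096 + 1×512 + 6×64 + 1×8 = 9096 (decimal)
Convert 9096 (decimal) → 9096 = 9×1000 + 9×10 + 6 → 九千零九十六 (Chinese numeral)
九千零九十六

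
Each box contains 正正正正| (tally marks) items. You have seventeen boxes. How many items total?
Convert 正正正正| (tally marks) → 5 + 5 + 5 + 5 + 1 = 21 (decimal)
Convert seventeen (English words) → 17 (decimal)
Compute 21 × 17 = 357
357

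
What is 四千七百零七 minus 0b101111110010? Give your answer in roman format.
Convert 四千七百零七 (Chinese numeral) → 4×1000 + 7×100 + 7 = 4707 (decimal)
Convert 0b101111110010 (binary) → 2048 + 512 + 256 + 128 + 64 + 32 + 16 + 2 = 3058 (decimal)
Compute 4707 - 3058 = 1649
Convert 1649 (decimal) → 1649 = 1000 + 500 + 100 + 40 + 9 → MDCXLIX (Roman numeral)
MDCXLIX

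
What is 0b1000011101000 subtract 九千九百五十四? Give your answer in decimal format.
Convert 0b1000011101000 (binary) → 4096 + 128 + 64 + 32 + 8 = 4328 (decimal)
Convert 九千九百五十四 (Chinese numeral) → 9×1000 + 9×100 + 5×10 + 4 = 9954 (decimal)
Compute 4328 - 9954 = -5626
-5626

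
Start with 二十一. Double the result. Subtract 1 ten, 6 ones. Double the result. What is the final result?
Convert 二十一 (Chinese numeral) → 2×10 + 1 = 21 (decimal)
Start: 21
21 × 2 = 42
Convert 1 ten, 6 ones (place-value notation) → 1×10 + 6 = 16 (decimal)
42 - 16 = 26
26 × 2 = 52
52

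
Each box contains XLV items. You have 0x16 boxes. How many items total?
Convert XLV (Roman numeral) → 40 + 5 = 45 (decimal)
Convert 0x16 (hexadecimal) → 1×16 + 6 = 22 (decimal)
Compute 45 × 22 = 990
990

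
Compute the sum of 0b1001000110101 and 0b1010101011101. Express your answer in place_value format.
Convert 0b1001000110101 (binary) → 4096 + 512 + 32 + 16 + 4 + 1 = 4661 (decimal)
Convert 0b1010101011101 (binary) → 4096 + 1024 + 256 + 64 + 16 + 8 + 4 + 1 = 5469 (decimal)
Compute 4661 + 5469 = 10130
Convert 10130 (decimal) → 10130 = 10×1000 + 1×100 + 3×10 → 10 thousands, 1 hundred, 3 tens (place-value notation)
10 thousands, 1 hundred, 3 tens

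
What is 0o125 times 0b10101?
Convert 0o125 (octal) → 1×64 + 2×8 + 5 = 85 (decimal)
Convert 0b10101 (binary) → 16 + 4 + 1 = 21 (decimal)
Compute 85 × 21 = 1785
1785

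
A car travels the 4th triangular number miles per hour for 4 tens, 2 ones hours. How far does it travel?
Convert the 4th triangular number (triangular index) → 4×5/2 = 10 (decimal)
Convert 4 tens, 2 ones (place-value notation) → 4×10 + 2 = 42 (decimal)
Compute 10 × 42 = 420
420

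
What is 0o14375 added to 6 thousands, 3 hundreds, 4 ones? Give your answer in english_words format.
Convert 0o14375 (octal) → 1×4096 + 4×512 + 3×64 + 7×8 + 5 = 6397 (decimal)
Convert 6 thousands, 3 hundreds, 4 ones (place-value notation) → 6×1000 + 3×100 + 4 = 6304 (decimal)
Compute 6397 + 6304 = 12701
Convert 12701 (decimal) → 12701 = 12×1000 + 7×100 + 1 → twelve thousand seven hundred one (English words)
twelve thousand seven hundred one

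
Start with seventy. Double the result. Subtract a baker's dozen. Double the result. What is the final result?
Convert seventy (English words) → 70 (decimal)
Start: 70
70 × 2 = 140
Convert a baker's dozen (colloquial) → 13 (decimal)
140 - 13 = 127
127 × 2 = 254
254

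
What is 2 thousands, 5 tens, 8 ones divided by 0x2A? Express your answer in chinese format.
Convert 2 thousands, 5 tens, 8 ones (place-value notation) → 2×1000 + 5×10 + 8 = 2058 (decimal)
Convert 0x2A (hexadecimal) → 2×16 + 10 = 42 (decimal)
Compute 2058 ÷ 42 = 49
Convert 49 (decimal) → 49 = 4×10 + 9 → 四十九 (Chinese numeral)
四十九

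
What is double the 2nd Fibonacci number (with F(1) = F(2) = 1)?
The 2nd Fibonacci number (with F(1) = F(2) = 1) = 1
Compute 1 × 2 = 2
2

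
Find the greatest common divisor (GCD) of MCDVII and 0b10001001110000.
Convert MCDVII (Roman numeral) → 1000 + 400 + 5 + 1 + 1 = 1407 (decimal)
Convert 0b10001001110000 (binary) → 8192 + 512 + 64 + 32 + 16 = 8816 (decimal)
Compute gcd(1407, 8816) = 1
1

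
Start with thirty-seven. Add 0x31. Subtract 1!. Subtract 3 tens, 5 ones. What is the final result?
Convert thirty-seven (English words) → 37 (decimal)
Start: 37
Convert 0x31 (hexadecimal) → 3×16 + 1 = 49 (decimal)
37 + 49 = 86
Convert 1! (factorial) → 1 (decimal)
86 - 1 = 85
Convert 3 tens, 5 ones (place-value notation) → 3×10 + 5 = 35 (decimal)
85 - 35 = 50
50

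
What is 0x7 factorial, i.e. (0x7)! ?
Convert 0x7 (hexadecimal) → 7 (decimal)
Compute 7! = 5040
5040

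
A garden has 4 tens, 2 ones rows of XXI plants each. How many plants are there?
Convert XXI (Roman numeral) → 10 + 10 + 1 = 21 (decimal)
Convert 4 tens, 2 ones (place-value notation) → 4×10 + 2 = 42 (decimal)
Compute 21 × 42 = 882
882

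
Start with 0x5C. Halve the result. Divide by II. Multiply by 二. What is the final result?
Convert 0x5C (hexadecimal) → 5×16 + 12 = 92 (decimal)
Start: 92
92 ÷ 2 = 46
Convert II (Roman numeral) → 1 + 1 = 2 (decimal)
46 ÷ 2 = 23
Convert 二 (Chinese numeral) → 2 (decimal)
23 × 2 = 46
46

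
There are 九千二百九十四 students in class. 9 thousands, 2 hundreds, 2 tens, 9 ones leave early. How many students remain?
Convert 九千二百九十四 (Chinese numeral) → 9×1000 + 2×100 + 9×10 + 4 = 9294 (decimal)
Convert 9 thousands, 2 hundreds, 2 tens, 9 ones (place-value notation) → 9×1000 + 2×100 + 2×10 + 9 = 9229 (decimal)
Compute 9294 - 9229 = 65
65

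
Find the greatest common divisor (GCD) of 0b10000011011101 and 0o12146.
Convert 0b10000011011101 (binary) → 8192 + 128 + 64 + 16 + 8 + 4 + 1 = 8413 (decimal)
Convert 0o12146 (octal) → 1×4096 + 2×512 + 1×64 + 4×8 + 6 = 5222 (decimal)
Compute gcd(8413, 5222) = 1
1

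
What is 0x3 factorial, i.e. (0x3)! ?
Convert 0x3 (hexadecimal) → 3 (decimal)
Compute 3! = 6
6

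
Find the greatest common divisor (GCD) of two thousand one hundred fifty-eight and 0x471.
Convert two thousand one hundred fifty-eight (English words) → 2×1000 + 1×100 + 58 = 2158 (decimal)
Convert 0x471 (hexadecimal) → 4×256 + 7×16 + 1 = 1137 (decimal)
Compute gcd(2158, 1137) = 1
1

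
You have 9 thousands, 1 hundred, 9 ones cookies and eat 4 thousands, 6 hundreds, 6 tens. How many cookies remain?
Convert 9 thousands, 1 hundred, 9 ones (place-value notation) → 9×1000 + 1×100 + 9 = 9109 (decimal)
Convert 4 thousands, 6 hundreds, 6 tens (place-value notation) → 4×1000 + 6×100 + 6×10 = 4660 (decimal)
Compute 9109 - 4660 = 4449
4449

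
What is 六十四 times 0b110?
Convert 六十四 (Chinese numeral) → 6×10 + 4 = 64 (decimal)
Convert 0b110 (binary) → 4 + 2 = 6 (decimal)
Compute 64 × 6 = 384
384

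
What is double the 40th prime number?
The 40th prime number = 173
Compute 173 × 2 = 346
346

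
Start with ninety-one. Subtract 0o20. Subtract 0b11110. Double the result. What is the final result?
Convert ninety-one (English words) → 91 (decimal)
Start: 91
Convert 0o20 (octal) → 2×8 = 16 (decimal)
91 - 16 = 75
Convert 0b11110 (binary) → 16 + 8 + 4 + 2 = 30 (decimal)
75 - 30 = 45
45 × 2 = 90
90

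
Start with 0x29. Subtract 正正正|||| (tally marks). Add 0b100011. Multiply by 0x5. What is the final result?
Convert 0x29 (hexadecimal) → 2×16 + 9 = 41 (decimal)
Start: 41
Convert 正正正|||| (tally marks) → 5 + 5 + 5 + 4 = 19 (decimal)
41 - 19 = 22
Convert 0b100011 (binary) → 32 + 2 + 1 = 35 (decimal)
22 + 35 = 57
Convert 0x5 (hexadecimal) → 5 (decimal)
57 × 5 = 285
285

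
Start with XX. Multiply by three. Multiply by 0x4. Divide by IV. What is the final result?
Convert XX (Roman numeral) → 10 + 10 = 20 (decimal)
Start: 20
Convert three (English words) → 3 (decimal)
20 × 3 = 60
Convert 0x4 (hexadecimal) → 4 (decimal)
60 × 4 = 240
Convert IV (Roman numeral) → 4 (decimal)
240 ÷ 4 = 60
60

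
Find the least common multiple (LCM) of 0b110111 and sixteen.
Convert 0b110111 (binary) → 32 + 16 + 4 + 2 + 1 = 55 (decimal)
Convert sixteen (English words) → 16 (decimal)
Compute lcm(55, 16) = 880
880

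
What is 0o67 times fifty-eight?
Convert 0o67 (octal) → 6×8 + 7 = 55 (decimal)
Convert fifty-eight (English words) → 58 (decimal)
Compute 55 × 58 = 3190
3190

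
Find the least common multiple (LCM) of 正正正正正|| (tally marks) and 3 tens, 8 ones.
Convert 正正正正正|| (tally marks) → 5 + 5 + 5 + 5 + 5 + 2 = 27 (decimal)
Convert 3 tens, 8 ones (place-value notation) → 3×10 + 8 = 38 (decimal)
Compute lcm(27, 38) = 1026
1026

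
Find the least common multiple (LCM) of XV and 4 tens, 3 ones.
Convert XV (Roman numeral) → 10 + 5 = 15 (decimal)
Convert 4 tens, 3 ones (place-value notation) → 4×10 + 3 = 43 (decimal)
Compute lcm(15, 43) = 645
645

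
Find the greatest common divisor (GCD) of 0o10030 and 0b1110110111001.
Convert 0o10030 (octal) → 1×4096 + 3×8 = 4120 (decimal)
Convert 0b1110110111001 (binary) → 4096 + 2048 + 1024 + 256 + 128 + 32 + 16 + 8 + 1 = 7609 (decimal)
Compute gcd(4120, 7609) = 1
1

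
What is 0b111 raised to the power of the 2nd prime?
Convert 0b111 (binary) → 4 + 2 + 1 = 7 (decimal)
Convert the 2nd prime (prime index) → 3 (decimal)
Compute 7 ^ 3 = 343
343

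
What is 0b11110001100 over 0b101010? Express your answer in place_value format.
Convert 0b11110001100 (binary) → 1024 + 512 + 256 + 128 + 8 + 4 = 1932 (decimal)
Convert 0b101010 (binary) → 32 + 8 + 2 = 42 (decimal)
Compute 1932 ÷ 42 = 46
Convert 46 (decimal) → 46 = 4×10 + 6 → 4 tens, 6 ones (place-value notation)
4 tens, 6 ones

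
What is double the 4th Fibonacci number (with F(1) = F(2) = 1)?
The 4th Fibonacci number (with F(1) = F(2) = 1): 1, 1, 2, 3 → 3
Compute 3 × 2 = 6
6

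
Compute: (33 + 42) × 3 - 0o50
Convert 0o50 (octal) → 5×8 = 40 (decimal)
Expression in decimal: (33 + 42) × 3 - 40
Parentheses first: 33 + 42 = 75
Multiply: 75 × 3 = 225
Subtract: 225 - 40 = 185
185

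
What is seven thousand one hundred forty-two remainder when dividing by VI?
Convert seven thousand one hundred forty-two (English words) → 7×1000 + 1×100 + 42 = 7142 (decimal)
Convert VI (Roman numeral) → 5 + 1 = 6 (decimal)
Compute 7142 mod 6 = 2
2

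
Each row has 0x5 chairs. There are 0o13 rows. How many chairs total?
Convert 0x5 (hexadecimal) → 5 (decimal)
Convert 0o13 (octal) → 1×8 + 3 = 11 (decimal)
Compute 5 × 11 = 55
55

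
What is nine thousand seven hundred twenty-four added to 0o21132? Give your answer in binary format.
Convert nine thousand seven hundred twenty-four (English words) → 9×1000 + 7×100 + 24 = 9724 (decimal)
Convert 0o21132 (octal) → 2×4096 + 1×512 + 1×64 + 3×8 + 2 = 8794 (decimal)
Compute 9724 + 8794 = 18518
Convert 18518 (decimal) → 18518 = 16384 + 2048 + 64 + 16 + 4 + 2 → 0b100100001010110 (binary)
0b100100001010110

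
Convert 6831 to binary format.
Convert 6831 (decimal) → 6831 = 4096 + 2048 + 512 + 128 + 32 + 8 + 4 + 2 + 1 → 0b1101010101111 (binary)
0b1101010101111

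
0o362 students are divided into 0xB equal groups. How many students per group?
Convert 0o362 (octal) → 3×64 + 6×8 + 2 = 242 (decimal)
Convert 0xB (hexadecimal) → 11 (decimal)
Compute 242 ÷ 11 = 22
22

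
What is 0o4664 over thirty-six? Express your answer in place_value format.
Convert 0o4664 (octal) → 4×512 + 6×64 + 6×8 + 4 = 2484 (decimal)
Convert thirty-six (English words) → 36 (decimal)
Compute 2484 ÷ 36 = 69
Convert 69 (decimal) → 69 = 6×10 + 9 → 6 tens, 9 ones (place-value notation)
6 tens, 9 ones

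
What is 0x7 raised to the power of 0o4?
Convert 0x7 (hexadecimal) → 7 (decimal)
Convert 0o4 (octal) → 4 (decimal)
Compute 7 ^ 4 = 2401
2401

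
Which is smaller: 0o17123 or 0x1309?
Convert 0o17123 (octal) → 1×4096 + 7×512 + 1×64 + 2×8 + 3 = 7763 (decimal)
Convert 0x1309 (hexadecimal) → 1×4096 + 3×256 + 9 = 4873 (decimal)
Compare 7763 vs 4873: smaller = 4873
4873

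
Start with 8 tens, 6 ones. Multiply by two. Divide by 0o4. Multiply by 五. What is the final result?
Convert 8 tens, 6 ones (place-value notation) → 8×10 + 6 = 86 (decimal)
Start: 86
Convert two (English words) → 2 (decimal)
86 × 2 = 172
Convert 0o4 (octal) → 4 (decimal)
172 ÷ 4 = 43
Convert 五 (Chinese numeral) → 5 (decimal)
43 × 5 = 215
215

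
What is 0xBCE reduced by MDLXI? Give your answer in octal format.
Convert 0xBCE (hexadecimal) → 11×256 + 12×16 + 14 = 3022 (decimal)
Convert MDLXI (Roman numeral) → 1000 + 500 + 50 + 10 + 1 = 1561 (decimal)
Compute 3022 - 1561 = 1461
Convert 1461 (decimal) → 1461 = 2×512 + 6×64 + 6×8 + 5 → 0o2665 (octal)
0o2665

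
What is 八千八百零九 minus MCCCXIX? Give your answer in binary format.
Convert 八千八百零九 (Chinese numeral) → 8×1000 + 8×100 + 9 = 8809 (decimal)
Convert MCCCXIX (Roman numeral) → 1000 + 100 + 100 + 100 + 10 + 9 = 1319 (decimal)
Compute 8809 - 1319 = 7490
Convert 7490 (decimal) → 7490 = 4096 + 2048 + 1024 + 256 + 64 + 2 → 0b1110101000010 (binary)
0b1110101000010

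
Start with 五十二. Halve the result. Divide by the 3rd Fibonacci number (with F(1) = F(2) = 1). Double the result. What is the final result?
Convert 五十二 (Chinese numeral) → 5×10 + 2 = 52 (decimal)
Start: 52
52 ÷ 2 = 26
Convert the 3rd Fibonacci number (with F(1) = F(2) = 1) (Fibonacci index) → 1, 1, 2 → 2 (decimal)
26 ÷ 2 = 13
13 × 2 = 26
26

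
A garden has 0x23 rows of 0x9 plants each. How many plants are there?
Convert 0x9 (hexadecimal) → 9 (decimal)
Convert 0x23 (hexadecimal) → 2×16 + 3 = 35 (decimal)
Compute 9 × 35 = 315
315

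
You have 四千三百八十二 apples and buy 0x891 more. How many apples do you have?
Convert 四千三百八十二 (Chinese numeral) → 4×1000 + 3×100 + 8×10 + 2 = 4382 (decimal)
Convert 0x891 (hexadecimal) → 8×256 + 9×16 + 1 = 2193 (decimal)
Compute 4382 + 2193 = 6575
6575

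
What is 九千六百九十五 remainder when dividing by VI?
Convert 九千六百九十五 (Chinese numeral) → 9×1000 + 6×100 + 9×10 + 5 = 9695 (decimal)
Convert VI (Roman numeral) → 5 + 1 = 6 (decimal)
Compute 9695 mod 6 = 5
5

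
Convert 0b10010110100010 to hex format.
Convert 0b10010110100010 (binary) → 8192 + 1024 + 256 + 128 + 32 + 2 = 9634 (decimal)
Convert 9634 (decimal) → 9634 = 2×4096 + 5×256 + 10×16 + 2 → 0x25A2 (hexadecimal)
0x25A2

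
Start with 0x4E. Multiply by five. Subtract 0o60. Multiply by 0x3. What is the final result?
Convert 0x4E (hexadecimal) → 4×16 + 14 = 78 (decimal)
Start: 78
Convert five (English words) → 5 (decimal)
78 × 5 = 390
Convert 0o60 (octal) → 6×8 = 48 (decimal)
390 - 48 = 342
Convert 0x3 (hexadecimal) → 3 (decimal)
342 × 3 = 1026
1026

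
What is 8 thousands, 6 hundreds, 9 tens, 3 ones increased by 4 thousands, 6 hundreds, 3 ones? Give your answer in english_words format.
Convert 8 thousands, 6 hundreds, 9 tens, 3 ones (place-value notation) → 8×1000 + 6×100 + 9×10 + 3 = 8693 (decimal)
Convert 4 thousands, 6 hundreds, 3 ones (place-value notation) → 4×1000 + 6×100 + 3 = 4603 (decimal)
Compute 8693 + 4603 = 13296
Convert 13296 (decimal) → 13296 = 13×1000 + 2×100 + 96 → thirteen thousand two hundred ninety-six (English words)
thirteen thousand two hundred ninety-six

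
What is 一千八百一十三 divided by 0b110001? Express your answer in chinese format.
Convert 一千八百一十三 (Chinese numeral) → 1×1000 + 8×100 + 1×10 + 3 = 1813 (decimal)
Convert 0b110001 (binary) → 32 + 16 + 1 = 49 (decimal)
Compute 1813 ÷ 49 = 37
Convert 37 (decimal) → 37 = 3×10 + 7 → 三十七 (Chinese numeral)
三十七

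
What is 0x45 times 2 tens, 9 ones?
Convert 0x45 (hexadecimal) → 4×16 + 5 = 69 (decimal)
Convert 2 tens, 9 ones (place-value notation) → 2×10 + 9 = 29 (decimal)
Compute 69 × 29 = 2001
2001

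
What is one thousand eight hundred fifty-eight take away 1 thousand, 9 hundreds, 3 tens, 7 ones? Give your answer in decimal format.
Convert one thousand eight hundred fifty-eight (English words) → 1×1000 + 8×100 + 58 = 1858 (decimal)
Convert 1 thousand, 9 hundreds, 3 tens, 7 ones (place-value notation) → 1×1000 + 9×100 + 3×10 + 7 = 1937 (decimal)
Compute 1858 - 1937 = -79
-79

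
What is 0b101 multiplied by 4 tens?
Convert 0b101 (binary) → 4 + 1 = 5 (decimal)
Convert 4 tens (place-value notation) → 4×10 = 40 (decimal)
Compute 5 × 40 = 200
200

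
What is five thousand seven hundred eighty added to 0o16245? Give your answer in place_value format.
Convert five thousand seven hundred eighty (English words) → 5×1000 + 7×100 + 80 = 5780 (decimal)
Convert 0o16245 (octal) → 1×4096 + 6×512 + 2×64 + 4×8 + 5 = 7333 (decimal)
Compute 5780 + 7333 = 13113
Convert 13113 (decimal) → 13113 = 13×1000 + 1×100 + 1×10 + 3 → 13 thousands, 1 hundred, 1 ten, 3 ones (place-value notation)
13 thousands, 1 hundred, 1 ten, 3 ones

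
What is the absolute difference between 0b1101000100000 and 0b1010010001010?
Convert 0b1101000100000 (binary) → 4096 + 2048 + 512 + 32 = 6688 (decimal)
Convert 0b1010010001010 (binary) → 4096 + 1024 + 128 + 8 + 2 = 5258 (decimal)
Compute |6688 - 5258| = 1430
1430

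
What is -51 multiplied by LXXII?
Convert LXXII (Roman numeral) → 50 + 10 + 10 + 1 + 1 = 72 (decimal)
Compute -51 × 72 = -3672
-3672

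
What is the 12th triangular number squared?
The 12th triangular number = 12×13/2 = 78
Compute 78² = 78 × 78 = 6084
6084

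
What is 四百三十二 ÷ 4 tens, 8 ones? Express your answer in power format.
Convert 四百三十二 (Chinese numeral) → 4×100 + 3×10 + 2 = 432 (decimal)
Convert 4 tens, 8 ones (place-value notation) → 4×10 + 8 = 48 (decimal)
Compute 432 ÷ 48 = 9
Convert 9 (decimal) → 3^2 (power)
3^2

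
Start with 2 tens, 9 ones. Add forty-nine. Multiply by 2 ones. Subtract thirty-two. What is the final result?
Convert 2 tens, 9 ones (place-value notation) → 2×10 + 9 = 29 (decimal)
Start: 29
Convert forty-nine (English words) → 49 (decimal)
29 + 49 = 78
Convert 2 ones (place-value notation) → 2 (decimal)
78 × 2 = 156
Convert thirty-two (English words) → 32 (decimal)
156 - 32 = 124
124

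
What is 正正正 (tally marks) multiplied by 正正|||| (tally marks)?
Convert 正正正 (tally marks) → 5 + 5 + 5 = 15 (decimal)
Convert 正正|||| (tally marks) → 5 + 5 + 4 = 14 (decimal)
Compute 15 × 14 = 210
210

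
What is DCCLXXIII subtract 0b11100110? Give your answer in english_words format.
Convert DCCLXXIII (Roman numeral) → 500 + 100 + 100 + 50 + 10 + 10 + 1 + 1 + 1 = 773 (decimal)
Convert 0b11100110 (binary) → 128 + 64 + 32 + 4 + 2 = 230 (decimal)
Compute 773 - 230 = 543
Convert 543 (decimal) → 543 = 5×100 + 43 → five hundred forty-three (English words)
five hundred forty-three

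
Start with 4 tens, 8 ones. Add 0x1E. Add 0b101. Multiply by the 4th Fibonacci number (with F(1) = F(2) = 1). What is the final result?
Convert 4 tens, 8 ones (place-value notation) → 4×10 + 8 = 48 (decimal)
Start: 48
Convert 0x1E (hexadecimal) → 1×16 + 14 = 30 (decimal)
48 + 30 = 78
Convert 0b101 (binary) → 4 + 1 = 5 (decimal)
78 + 5 = 83
Convert the 4th Fibonacci number (with F(1) = F(2) = 1) (Fibonacci index) → 1, 1, 2, 3 → 3 (decimal)
83 × 3 = 249
249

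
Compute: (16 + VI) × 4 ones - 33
Convert VI (Roman numeral) → 5 + 1 = 6 (decimal)
Convert 4 ones (place-value notation) → 4 (decimal)
Expression in decimal: (16 + 6) × 4 - 33
Parentheses first: 16 + 6 = 22
Multiply: 22 × 4 = 88
Subtract: 88 - 33 = 55
55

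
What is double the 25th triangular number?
The 25th triangular number = 25×26/2 = 325
Compute 325 × 2 = 650
650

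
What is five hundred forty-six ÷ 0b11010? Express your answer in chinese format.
Convert five hundred forty-six (English words) → 5×100 + 46 = 546 (decimal)
Convert 0b11010 (binary) → 16 + 8 + 2 = 26 (decimal)
Compute 546 ÷ 26 = 21
Convert 21 (decimal) → 21 = 2×10 + 1 → 二十一 (Chinese numeral)
二十一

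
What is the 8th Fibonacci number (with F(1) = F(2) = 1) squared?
The 8th Fibonacci number (with F(1) = F(2) = 1): 1, 1, 2, 3, 5, 8, 13, 21 → 21
Compute 21² = 21 × 21 = 441
441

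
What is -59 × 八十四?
Convert 八十四 (Chinese numeral) → 8×10 + 4 = 84 (decimal)
Compute -59 × 84 = -4956
-4956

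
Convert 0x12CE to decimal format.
Convert 0x12CE (hexadecimal) → 1×4096 + 2×256 + 12×16 + 14 = 4814 (decimal)
4814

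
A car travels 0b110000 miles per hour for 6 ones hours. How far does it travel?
Convert 0b110000 (binary) → 32 + 16 = 48 (decimal)
Convert 6 ones (place-value notation) → 6 (decimal)
Compute 48 × 6 = 288
288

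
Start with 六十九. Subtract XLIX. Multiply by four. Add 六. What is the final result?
Convert 六十九 (Chinese numeral) → 6×10 + 9 = 69 (decimal)
Start: 69
Convert XLIX (Roman numeral) → 40 + 9 = 49 (decimal)
69 - 49 = 20
Convert four (English words) → 4 (decimal)
20 × 4 = 80
Convert 六 (Chinese numeral) → 6 (decimal)
80 + 6 = 86
86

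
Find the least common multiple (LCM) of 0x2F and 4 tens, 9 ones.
Convert 0x2F (hexadecimal) → 2×16 + 15 = 47 (decimal)
Convert 4 tens, 9 ones (place-value notation) → 4×10 + 9 = 49 (decimal)
Compute lcm(47, 49) = 2303
2303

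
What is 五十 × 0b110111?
Convert 五十 (Chinese numeral) → 5×10 = 50 (decimal)
Convert 0b110111 (binary) → 32 + 16 + 4 + 2 + 1 = 55 (decimal)
Compute 50 × 55 = 2750
2750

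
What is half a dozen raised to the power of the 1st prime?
Convert half a dozen (colloquial) → 6 (decimal)
Convert the 1st prime (prime index) → 2 (decimal)
Compute 6 ^ 2 = 36
36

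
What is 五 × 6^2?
Convert 五 (Chinese numeral) → 5 (decimal)
Convert 6^2 (power) → 36 (decimal)
Compute 5 × 36 = 180
180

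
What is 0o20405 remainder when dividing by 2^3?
Convert 0o20405 (octal) → 2×4096 + 4×64 + 5 = 8453 (decimal)
Convert 2^3 (power) → 8 (decimal)
Compute 8453 mod 8 = 5
5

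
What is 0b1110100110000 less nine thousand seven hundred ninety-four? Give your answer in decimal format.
Convert 0b1110100110000 (binary) → 4096 + 2048 + 1024 + 256 + 32 + 16 = 7472 (decimal)
Convert nine thousand seven hundred ninety-four (English words) → 9×1000 + 7×100 + 94 = 9794 (decimal)
Compute 7472 - 9794 = -2322
-2322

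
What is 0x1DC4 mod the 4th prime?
Convert 0x1DC4 (hexadecimal) → 1×4096 + 13×256 + 12×16 + 4 = 7620 (decimal)
Convert the 4th prime (prime index) → 7 (decimal)
Compute 7620 mod 7 = 4
4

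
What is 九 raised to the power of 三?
Convert 九 (Chinese numeral) → 9 (decimal)
Convert 三 (Chinese numeral) → 3 (decimal)
Compute 9 ^ 3 = 729
729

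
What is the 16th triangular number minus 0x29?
The 16th triangular number = 16×17/2 = 136
Convert 0x29 (hexadecimal) → 2×16 + 9 = 41 (decimal)
Compute 136 - 41 = 95
95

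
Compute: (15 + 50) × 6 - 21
Parentheses first: 15 + 50 = 65
Multiply: 65 × 6 = 390
Subtract: 390 - 21 = 369
369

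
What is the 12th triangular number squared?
The 12th triangular number = 12×13/2 = 78
Compute 78² = 78 × 78 = 6084
6084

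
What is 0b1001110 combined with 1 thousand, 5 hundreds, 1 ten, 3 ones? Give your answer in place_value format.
Convert 0b1001110 (binary) → 64 + 8 + 4 + 2 = 78 (decimal)
Convert 1 thousand, 5 hundreds, 1 ten, 3 ones (place-value notation) → 1×1000 + 5×100 + 1×10 + 3 = 1513 (decimal)
Compute 78 + 1513 = 1591
Convert 1591 (decimal) → 1591 = 1×1000 + 5×100 + 9×10 + 1 → 1 thousand, 5 hundreds, 9 tens, 1 one (place-value notation)
1 thousand, 5 hundreds, 9 tens, 1 one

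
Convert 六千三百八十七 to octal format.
Convert 六千三百八十七 (Chinese numeral) → 6×1000 + 3×100 + 8×10 + 7 = 6387 (decimal)
Convert 6387 (decimal) → 6387 = 1×4096 + 4×512 + 3×64 + 6×8 + 3 → 0o14363 (octal)
0o14363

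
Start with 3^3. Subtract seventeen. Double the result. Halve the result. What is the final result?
Convert 3^3 (power) → 27 (decimal)
Start: 27
Convert seventeen (English words) → 17 (decimal)
27 - 17 = 10
10 × 2 = 20
20 ÷ 2 = 10
10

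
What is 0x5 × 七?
Convert 0x5 (hexadecimal) → 5 (decimal)
Convert 七 (Chinese numeral) → 7 (decimal)
Compute 5 × 7 = 35
35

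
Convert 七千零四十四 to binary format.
Convert 七千零四十四 (Chinese numeral) → 7×1000 + 4×10 + 4 = 7044 (decimal)
Convert 7044 (decimal) → 7044 = 4096 + 2048 + 512 + 256 + 128 + 4 → 0b1101110000100 (binary)
0b1101110000100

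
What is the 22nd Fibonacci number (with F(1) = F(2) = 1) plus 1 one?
The 22nd Fibonacci number (with F(1) = F(2) = 1) = 17711
Convert 1 one (place-value notation) → 1 (decimal)
Compute 17711 + 1 = 17712
17712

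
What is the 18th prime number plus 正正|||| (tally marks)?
The 18th prime number = 61
Convert 正正|||| (tally marks) → 5 + 5 + 4 = 14 (decimal)
Compute 61 + 14 = 75
75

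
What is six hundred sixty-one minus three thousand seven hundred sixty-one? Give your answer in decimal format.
Convert six hundred sixty-one (English words) → 6×100 + 61 = 661 (decimal)
Convert three thousand seven hundred sixty-one (English words) → 3×1000 + 7×100 + 61 = 3761 (decimal)
Compute 661 - 3761 = -3100
-3100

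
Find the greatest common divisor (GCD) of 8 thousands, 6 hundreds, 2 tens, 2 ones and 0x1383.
Convert 8 thousands, 6 hundreds, 2 tens, 2 ones (place-value notation) → 8×1000 + 6×100 + 2×10 + 2 = 8622 (decimal)
Convert 0x1383 (hexadecimal) → 1×4096 + 3×256 + 8×16 + 3 = 4995 (decimal)
Compute gcd(8622, 4995) = 9
9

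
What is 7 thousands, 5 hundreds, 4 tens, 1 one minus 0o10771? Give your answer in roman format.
Convert 7 thousands, 5 hundreds, 4 tens, 1 one (place-value notation) → 7×1000 + 5×100 + 4×10 + 1 = 7541 (decimal)
Convert 0o10771 (octal) → 1×4096 + 7×64 + 7×8 + 1 = 4601 (decimal)
Compute 7541 - 4601 = 2940
Convert 2940 (decimal) → 2940 = 1000 + 1000 + 900 + 40 → MMCMXL (Roman numeral)
MMCMXL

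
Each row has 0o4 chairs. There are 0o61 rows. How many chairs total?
Convert 0o4 (octal) → 4 (decimal)
Convert 0o61 (octal) → 6×8 + 1 = 49 (decimal)
Compute 4 × 49 = 196
196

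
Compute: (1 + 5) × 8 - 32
Parentheses first: 1 + 5 = 6
Multiply: 6 × 8 = 48
Subtract: 48 - 32 = 16
16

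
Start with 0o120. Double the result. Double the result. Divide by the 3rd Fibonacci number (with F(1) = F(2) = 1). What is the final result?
Convert 0o120 (octal) → 1×64 + 2×8 = 80 (decimal)
Start: 80
80 × 2 = 160
160 × 2 = 320
Convert the 3rd Fibonacci number (with F(1) = F(2) = 1) (Fibonacci index) → 1, 1, 2 → 2 (decimal)
320 ÷ 2 = 160
160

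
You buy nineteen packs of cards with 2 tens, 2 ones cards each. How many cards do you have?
Convert 2 tens, 2 ones (place-value notation) → 2×10 + 2 = 22 (decimal)
Convert nineteen (English words) → 19 (decimal)
Compute 22 × 19 = 418
418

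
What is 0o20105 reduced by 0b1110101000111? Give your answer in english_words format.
Convert 0o20105 (octal) → 2×4096 + 1×64 + 5 = 8261 (decimal)
Convert 0b1110101000111 (binary) → 4096 + 2048 + 1024 + 256 + 64 + 4 + 2 + 1 = 7495 (decimal)
Compute 8261 - 7495 = 766
Convert 766 (decimal) → 766 = 7×100 + 66 → seven hundred sixty-six (English words)
seven hundred sixty-six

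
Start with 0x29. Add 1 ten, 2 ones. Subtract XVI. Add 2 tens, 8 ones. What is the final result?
Convert 0x29 (hexadecimal) → 2×16 + 9 = 41 (decimal)
Start: 41
Convert 1 ten, 2 ones (place-value notation) → 1×10 + 2 = 12 (decimal)
41 + 12 = 53
Convert XVI (Roman numeral) → 10 + 5 + 1 = 16 (decimal)
53 - 16 = 37
Convert 2 tens, 8 ones (place-value notation) → 2×10 + 8 = 28 (decimal)
37 + 28 = 65
65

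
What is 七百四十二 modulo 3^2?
Convert 七百四十二 (Chinese numeral) → 7×100 + 4×10 + 2 = 742 (decimal)
Convert 3^2 (power) → 9 (decimal)
Compute 742 mod 9 = 4
4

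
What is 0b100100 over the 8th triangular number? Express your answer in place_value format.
Convert 0b100100 (binary) → 32 + 4 = 36 (decimal)
Convert the 8th triangular number (triangular index) → 8×9/2 = 36 (decimal)
Compute 36 ÷ 36 = 1
Convert 1 (decimal) → 1 one (place-value notation)
1 one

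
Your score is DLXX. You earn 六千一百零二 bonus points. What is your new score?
Convert DLXX (Roman numeral) → 500 + 50 + 10 + 10 = 570 (decimal)
Convert 六千一百零二 (Chinese numeral) → 6×1000 + 1×100 + 2 = 6102 (decimal)
Compute 570 + 6102 = 6672
6672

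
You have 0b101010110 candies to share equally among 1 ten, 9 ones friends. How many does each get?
Convert 0b101010110 (binary) → 256 + 64 + 16 + 4 + 2 = 342 (decimal)
Convert 1 ten, 9 ones (place-value notation) → 1×10 + 9 = 19 (decimal)
Compute 342 ÷ 19 = 18
18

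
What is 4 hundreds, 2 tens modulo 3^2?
Convert 4 hundreds, 2 tens (place-value notation) → 4×100 + 2×10 = 420 (decimal)
Convert 3^2 (power) → 9 (decimal)
Compute 420 mod 9 = 6
6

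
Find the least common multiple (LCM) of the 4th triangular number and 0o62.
Convert the 4th triangular number (triangular index) → 4×5/2 = 10 (decimal)
Convert 0o62 (octal) → 6×8 + 2 = 50 (decimal)
Compute lcm(10, 50) = 50
50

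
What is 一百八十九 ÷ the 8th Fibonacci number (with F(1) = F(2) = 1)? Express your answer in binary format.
Convert 一百八十九 (Chinese numeral) → 1×100 + 8×10 + 9 = 189 (decimal)
Convert the 8th Fibonacci number (with F(1) = F(2) = 1) (Fibonacci index) → 1, 1, 2, 3, 5, 8, 13, 21 → 21 (decimal)
Compute 189 ÷ 21 = 9
Convert 9 (decimal) → 9 = 8 + 1 → 0b1001 (binary)
0b1001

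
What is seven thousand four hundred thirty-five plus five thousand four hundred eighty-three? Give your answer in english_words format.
Convert seven thousand four hundred thirty-five (English words) → 7×1000 + 4×100 + 35 = 7435 (decimal)
Convert five thousand four hundred eighty-three (English words) → 5×1000 + 4×100 + 83 = 5483 (decimal)
Compute 7435 + 5483 = 12918
Convert 12918 (decimal) → 12918 = 12×1000 + 9×100 + 18 → twelve thousand nine hundred eighteen (English words)
twelve thousand nine hundred eighteen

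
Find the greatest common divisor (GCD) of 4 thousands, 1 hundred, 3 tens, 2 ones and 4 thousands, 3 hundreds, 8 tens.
Convert 4 thousands, 1 hundred, 3 tens, 2 ones (place-value notation) → 4×1000 + 1×100 + 3×10 + 2 = 4132 (decimal)
Convert 4 thousands, 3 hundreds, 8 tens (place-value notation) → 4×1000 + 3×100 + 8×10 = 4380 (decimal)
Compute gcd(4132, 4380) = 4
4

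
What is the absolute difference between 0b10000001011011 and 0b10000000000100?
Convert 0b10000001011011 (binary) → 8192 + 64 + 16 + 8 + 2 + 1 = 8283 (decimal)
Convert 0b10000000000100 (binary) → 8192 + 4 = 8196 (decimal)
Compute |8283 - 8196| = 87
87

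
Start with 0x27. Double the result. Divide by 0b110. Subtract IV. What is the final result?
Convert 0x27 (hexadecimal) → 2×16 + 7 = 39 (decimal)
Start: 39
39 × 2 = 78
Convert 0b110 (binary) → 4 + 2 = 6 (decimal)
78 ÷ 6 = 13
Convert IV (Roman numeral) → 4 (decimal)
13 - 4 = 9
9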